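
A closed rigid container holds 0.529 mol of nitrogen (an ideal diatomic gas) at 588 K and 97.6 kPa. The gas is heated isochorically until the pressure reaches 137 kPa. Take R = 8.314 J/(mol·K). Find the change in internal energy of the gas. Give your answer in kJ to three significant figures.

ΔU ≈ 2.61 kJ

Constant volume ⇒ W = 0, so Q = ΔU = nCᵥΔT with Cᵥ = 5R/2 = 20.79 J/(mol·K).
At constant V, T₂/T₁ = P₂/P₁ ⇒ ΔT = T₁(P₂/P₁ − 1) = 588·(137/97.6 − 1) = 237.4 K.
ΔU = (0.529)(20.79)(237.4) = 2610 J.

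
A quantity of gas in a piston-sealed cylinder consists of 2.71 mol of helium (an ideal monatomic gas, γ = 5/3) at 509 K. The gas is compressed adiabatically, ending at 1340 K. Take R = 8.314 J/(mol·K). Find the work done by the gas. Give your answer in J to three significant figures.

Adiabatic ⇒ Q = 0, so W_by = −ΔU = nCᵥ(T₁ − T₂).
Cᵥ = 3R/2 = 12.47 J/(mol·K).
W = (2.71)(12.47)(509 − 1340) = -28085 J.

W ≈ -28100 J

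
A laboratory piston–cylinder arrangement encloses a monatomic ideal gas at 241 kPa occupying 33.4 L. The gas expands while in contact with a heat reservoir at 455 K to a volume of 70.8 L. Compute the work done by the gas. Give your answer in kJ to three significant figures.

Isothermal: W = nRT ln(V₂/V₁) = P₁V₁ ln(V₂/V₁).
P₁V₁ = (241 kPa)(33.4 L) = 8049 J.
W = 8049 × ln(70.8/33.4) = 8049 × 0.7513
W_by_gas = 6048 J.

W ≈ 6.05 kJ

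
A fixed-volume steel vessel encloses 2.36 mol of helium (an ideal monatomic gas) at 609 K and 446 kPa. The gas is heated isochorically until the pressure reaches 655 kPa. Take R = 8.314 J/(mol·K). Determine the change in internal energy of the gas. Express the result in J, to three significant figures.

Constant volume ⇒ W = 0, so Q = ΔU = nCᵥΔT with Cᵥ = 3R/2 = 12.47 J/(mol·K).
At constant V, T₂/T₁ = P₂/P₁ ⇒ ΔT = T₁(P₂/P₁ − 1) = 609·(655/446 − 1) = 285.4 K.
ΔU = (2.36)(12.47)(285.4) = 8399 J.

ΔU ≈ 8400 J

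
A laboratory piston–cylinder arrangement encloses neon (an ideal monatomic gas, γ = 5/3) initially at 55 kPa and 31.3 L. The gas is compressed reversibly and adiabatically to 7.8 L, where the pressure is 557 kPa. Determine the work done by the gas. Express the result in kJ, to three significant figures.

W ≈ -3.93 kJ

Adiabatic: W = (P₁V₁ − P₂V₂)/(γ − 1) with γ = 5/3.
P₁V₁ = 1722 J, P₂V₂ = 4345 J.
W = (1722 − 4345) / 0.6667 = -3935 J.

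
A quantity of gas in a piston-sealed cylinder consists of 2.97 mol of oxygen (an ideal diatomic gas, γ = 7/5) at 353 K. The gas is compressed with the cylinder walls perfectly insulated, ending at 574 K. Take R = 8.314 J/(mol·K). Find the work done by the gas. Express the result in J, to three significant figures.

W ≈ -13600 J

Adiabatic ⇒ Q = 0, so W_by = −ΔU = nCᵥ(T₁ − T₂).
Cᵥ = 5R/2 = 20.79 J/(mol·K).
W = (2.97)(20.79)(353 − 574) = -13643 J.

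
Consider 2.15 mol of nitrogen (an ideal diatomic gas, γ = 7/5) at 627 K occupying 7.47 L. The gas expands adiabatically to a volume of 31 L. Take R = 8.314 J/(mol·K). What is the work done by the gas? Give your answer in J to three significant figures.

W ≈ 12200 J

Adiabatic: TV^(γ−1) = const with γ = 7/5.
T₂ = T₁ (V₁/V₂)^(γ−1) = 627 × (7.47/31)^0.4 = 627 × 0.566 = 354.9 K.
W_by = nCᵥ(T₁ − T₂) = (2.15)(20.79)(627 − 354.9) = 12162 J.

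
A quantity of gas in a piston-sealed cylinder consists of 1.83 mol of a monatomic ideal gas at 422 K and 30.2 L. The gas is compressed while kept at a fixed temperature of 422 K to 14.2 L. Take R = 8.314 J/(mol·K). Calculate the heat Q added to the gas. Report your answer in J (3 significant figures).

Isothermal ⇒ ΔU = 0, so Q = W = nRT ln(V₂/V₁).
Q = (1.83)(8.314)(422) ln(14.2/30.2) = 6421 × -0.7546 = -4845 J.

Q ≈ -4840 J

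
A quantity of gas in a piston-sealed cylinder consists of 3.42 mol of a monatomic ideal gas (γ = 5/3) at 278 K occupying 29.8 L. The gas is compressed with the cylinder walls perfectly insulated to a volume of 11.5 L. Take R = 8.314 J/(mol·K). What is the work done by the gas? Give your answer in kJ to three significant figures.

W ≈ -10.5 kJ

Adiabatic: TV^(γ−1) = const with γ = 5/3.
T₂ = T₁ (V₁/V₂)^(γ−1) = 278 × (29.8/11.5)^0.667 = 278 × 1.887 = 524.5 K.
W_by = nCᵥ(T₁ − T₂) = (3.42)(12.47)(278 − 524.5) = -10512 J.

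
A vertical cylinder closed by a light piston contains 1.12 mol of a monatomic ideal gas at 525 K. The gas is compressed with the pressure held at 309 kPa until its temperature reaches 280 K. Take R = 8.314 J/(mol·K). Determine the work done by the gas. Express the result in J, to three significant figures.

W ≈ -2280 J

Isobaric: W = P ΔV = nR ΔT.
W = (1.12)(8.314)(280 − 525) = -2281 J.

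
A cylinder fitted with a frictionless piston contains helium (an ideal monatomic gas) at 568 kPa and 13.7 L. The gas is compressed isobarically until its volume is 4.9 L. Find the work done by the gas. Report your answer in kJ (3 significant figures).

W ≈ -5.00 kJ

Isobaric: W = P ΔV.
W = (568 kPa)(4.9 − 13.7 L) = (568)(-8.8) = -4998 J.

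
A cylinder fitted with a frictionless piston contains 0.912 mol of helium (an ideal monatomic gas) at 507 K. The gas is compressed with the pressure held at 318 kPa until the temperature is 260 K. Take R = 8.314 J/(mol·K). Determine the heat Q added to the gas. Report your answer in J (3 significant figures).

Q ≈ -4680 J

Isobaric: W = nRΔT = (0.912)(8.314)(-247) = -1873 J.
ΔU = nCᵥΔT with Cᵥ = 3R/2: ΔU = (0.912)(12.47)(-247) = -2809 J.
Q = ΔU + W = -2809 − 1873 = -4682 J.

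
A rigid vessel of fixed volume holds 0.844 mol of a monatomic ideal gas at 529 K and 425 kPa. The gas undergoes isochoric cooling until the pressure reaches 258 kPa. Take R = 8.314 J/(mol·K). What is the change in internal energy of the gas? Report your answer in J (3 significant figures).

ΔU ≈ -2190 J

Constant volume ⇒ W = 0, so Q = ΔU = nCᵥΔT with Cᵥ = 3R/2 = 12.47 J/(mol·K).
At constant V, T₂/T₁ = P₂/P₁ ⇒ ΔT = T₁(P₂/P₁ − 1) = 529·(258/425 − 1) = -207.9 K.
ΔU = (0.844)(12.47)(-207.9) = -2188 J.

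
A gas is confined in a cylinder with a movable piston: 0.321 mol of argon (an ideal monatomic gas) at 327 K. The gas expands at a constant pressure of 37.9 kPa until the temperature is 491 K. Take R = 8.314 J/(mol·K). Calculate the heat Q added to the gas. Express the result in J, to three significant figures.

Isobaric: W = nRΔT = (0.321)(8.314)(164) = 437.7 J.
ΔU = nCᵥΔT with Cᵥ = 3R/2: ΔU = (0.321)(12.47)(164) = 656.5 J.
Q = ΔU + W = 656.5 + 437.7 = 1094 J.

Q ≈ 1090 J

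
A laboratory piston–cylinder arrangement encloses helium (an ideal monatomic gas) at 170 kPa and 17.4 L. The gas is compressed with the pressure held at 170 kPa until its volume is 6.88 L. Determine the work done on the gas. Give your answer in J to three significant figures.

W ≈ 1790 J

Isobaric: W = P ΔV.
W = (170 kPa)(6.88 − 17.4 L) = (170)(-10.52) = -1788 J.
Work on gas = −W_by = 1788 J.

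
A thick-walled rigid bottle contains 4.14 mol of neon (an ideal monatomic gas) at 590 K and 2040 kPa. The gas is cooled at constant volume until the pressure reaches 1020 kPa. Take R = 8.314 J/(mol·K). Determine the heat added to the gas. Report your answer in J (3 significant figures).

Q ≈ -15200 J

Constant volume ⇒ W = 0, so Q = ΔU = nCᵥΔT with Cᵥ = 3R/2 = 12.47 J/(mol·K).
At constant V, T₂/T₁ = P₂/P₁ ⇒ ΔT = T₁(P₂/P₁ − 1) = 590·(1020/2040 − 1) = -295 K.
ΔU = (4.14)(12.47)(-295) = -15231 J.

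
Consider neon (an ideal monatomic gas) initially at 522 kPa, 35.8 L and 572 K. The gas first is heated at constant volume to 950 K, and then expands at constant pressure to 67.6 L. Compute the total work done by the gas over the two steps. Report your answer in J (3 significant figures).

Step 1 (isochoric): W = 0 (constant volume).
After step 1: P = 867 kPa (V unchanged).
Step 2 (isobaric): W = PΔV = (867 kPa)(67.6 − 35.8 L) = 27569 J.
W_total = 0 + 27569 = 27569 J.

W_total ≈ 27600 J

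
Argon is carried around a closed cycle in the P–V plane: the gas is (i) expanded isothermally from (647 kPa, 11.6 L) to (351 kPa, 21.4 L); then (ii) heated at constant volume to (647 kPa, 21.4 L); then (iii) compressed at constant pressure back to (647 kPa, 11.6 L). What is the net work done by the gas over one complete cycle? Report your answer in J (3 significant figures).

W_net ≈ -1740 J

Leg (i): W = PᵢVᵢ ln(V_f/Vᵢ) = (7505) ln(21.4/11.6) = 4596 J.
Leg (ii): W = 0.
Leg (iii): W = PΔV = (647)(11.6 − 21.4) = -6341 J.
W_net = 4596 − 6341 = -1745 J.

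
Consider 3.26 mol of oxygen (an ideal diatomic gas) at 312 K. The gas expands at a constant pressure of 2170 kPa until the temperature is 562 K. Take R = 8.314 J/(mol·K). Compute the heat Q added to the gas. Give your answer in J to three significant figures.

Isobaric: W = nRΔT = (3.26)(8.314)(250) = 6776 J.
ΔU = nCᵥΔT with Cᵥ = 5R/2: ΔU = (3.26)(20.79)(250) = 16940 J.
Q = ΔU + W = 16940 + 6776 = 23716 J.

Q ≈ 23700 J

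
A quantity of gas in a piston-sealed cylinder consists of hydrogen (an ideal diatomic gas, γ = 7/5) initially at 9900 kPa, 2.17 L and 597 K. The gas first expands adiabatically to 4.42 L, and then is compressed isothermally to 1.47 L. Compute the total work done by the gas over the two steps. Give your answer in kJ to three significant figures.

Step 1 (adiabatic): W = (P₁V₁ − P₂V₂)/(γ−1) = (21483 − 16163)/0.4 = 13301 J.
After step 1: P = 3657 kPa, V = 4.42 L, T = 449.1 K.
Step 2 (isothermal): W = P₁V₁ ln(V₂/V₁) = (16163) ln(1.47/4.42) = -17793 J.
W_total = 13301 − 17793 = -4492 J.

W_total ≈ -4.49 kJ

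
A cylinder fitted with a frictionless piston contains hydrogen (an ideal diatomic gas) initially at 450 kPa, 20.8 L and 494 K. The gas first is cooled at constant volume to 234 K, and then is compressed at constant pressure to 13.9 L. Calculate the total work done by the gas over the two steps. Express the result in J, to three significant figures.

Step 1 (isochoric): W = 0 (constant volume).
After step 1: P = 213.2 kPa (V unchanged).
Step 2 (isobaric): W = PΔV = (213.2 kPa)(13.9 − 20.8 L) = -1471 J.
W_total = 0 − 1471 = -1471 J.

W_total ≈ -1470 J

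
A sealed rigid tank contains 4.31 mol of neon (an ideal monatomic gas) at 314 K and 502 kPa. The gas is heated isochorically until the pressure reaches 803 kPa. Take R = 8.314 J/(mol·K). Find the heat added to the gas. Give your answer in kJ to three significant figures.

Q ≈ 10.1 kJ

Constant volume ⇒ W = 0, so Q = ΔU = nCᵥΔT with Cᵥ = 3R/2 = 12.47 J/(mol·K).
At constant V, T₂/T₁ = P₂/P₁ ⇒ ΔT = T₁(P₂/P₁ − 1) = 314·(803/502 − 1) = 188.3 K.
ΔU = (4.31)(12.47)(188.3) = 10120 J.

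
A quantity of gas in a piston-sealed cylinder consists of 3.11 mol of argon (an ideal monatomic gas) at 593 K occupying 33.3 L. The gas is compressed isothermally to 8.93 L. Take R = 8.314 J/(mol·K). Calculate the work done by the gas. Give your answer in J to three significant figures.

W ≈ -20200 J

Isothermal: W = nRT ln(V₂/V₁).
W = (3.11)(8.314)(593) × ln(8.93/33.3)
  = 15333 × -1.316
W_by_gas = -20180 J.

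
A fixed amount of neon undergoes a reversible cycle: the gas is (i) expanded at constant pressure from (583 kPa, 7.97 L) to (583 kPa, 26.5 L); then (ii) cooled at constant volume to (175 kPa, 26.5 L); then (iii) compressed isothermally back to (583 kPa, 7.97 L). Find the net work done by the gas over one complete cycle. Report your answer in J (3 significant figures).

W_net ≈ 5230 J

Leg (i): W = PΔV = (583)(26.5 − 7.97) = 10803 J.
Leg (ii): W = 0.
Leg (iii): W = PᵢVᵢ ln(V_f/Vᵢ) = (4638) ln(7.97/26.5) = -5572 J.
W_net = 10803 − 5572 = 5231 J.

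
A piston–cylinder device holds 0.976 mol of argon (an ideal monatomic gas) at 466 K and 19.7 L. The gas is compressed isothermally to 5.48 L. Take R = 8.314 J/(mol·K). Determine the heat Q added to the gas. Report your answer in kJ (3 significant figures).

Q ≈ -4.84 kJ

Isothermal ⇒ ΔU = 0, so Q = W = nRT ln(V₂/V₁).
Q = (0.976)(8.314)(466) ln(5.48/19.7) = 3781 × -1.28 = -4838 J.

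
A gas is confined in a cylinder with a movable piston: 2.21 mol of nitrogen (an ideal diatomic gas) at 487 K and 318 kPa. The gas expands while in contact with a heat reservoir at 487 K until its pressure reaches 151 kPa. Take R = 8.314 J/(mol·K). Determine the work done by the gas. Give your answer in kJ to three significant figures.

W ≈ 6.66 kJ

Isothermal process: W = nRT ln(V₂/V₁) = nRT ln(P₁/P₂).
W = (2.21)(8.314)(487) × ln(318/151)
  = 8948 × ln(2.106) = 8948 × 0.7448
W_by_gas = 6664 J.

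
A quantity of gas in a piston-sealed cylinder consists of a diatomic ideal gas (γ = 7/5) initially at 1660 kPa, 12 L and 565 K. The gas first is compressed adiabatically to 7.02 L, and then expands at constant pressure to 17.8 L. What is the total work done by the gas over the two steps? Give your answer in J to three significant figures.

W_total ≈ 26000 J

Step 1 (adiabatic): W = (P₁V₁ − P₂V₂)/(γ−1) = (19920 − 24685)/0.4 = -11912 J.
After step 1: P = 3516 kPa, V = 7.02 L, T = 700.1 K.
Step 2 (isobaric): W = PΔV = (3516 kPa)(17.8 − 7.02 L) = 37906 J.
W_total = -11912 + 37906 = 25994 J.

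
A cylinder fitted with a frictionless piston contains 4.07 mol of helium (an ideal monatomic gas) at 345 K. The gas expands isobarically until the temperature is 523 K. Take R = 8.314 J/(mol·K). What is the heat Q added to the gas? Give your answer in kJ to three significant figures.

Q ≈ 15.1 kJ

Isobaric: W = nRΔT = (4.07)(8.314)(178) = 6023 J.
ΔU = nCᵥΔT with Cᵥ = 3R/2: ΔU = (4.07)(12.47)(178) = 9035 J.
Q = ΔU + W = 9035 + 6023 = 15058 J.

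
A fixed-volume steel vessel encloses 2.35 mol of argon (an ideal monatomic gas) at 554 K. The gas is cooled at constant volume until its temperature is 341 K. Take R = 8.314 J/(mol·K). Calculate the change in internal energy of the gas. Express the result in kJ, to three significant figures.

ΔU ≈ -6.24 kJ

Constant volume ⇒ W = 0, so Q = ΔU = nCᵥΔT with Cᵥ = 3R/2 = 12.47 J/(mol·K).
ΔU = (2.35)(12.47)(341 − 554) = -6242 J.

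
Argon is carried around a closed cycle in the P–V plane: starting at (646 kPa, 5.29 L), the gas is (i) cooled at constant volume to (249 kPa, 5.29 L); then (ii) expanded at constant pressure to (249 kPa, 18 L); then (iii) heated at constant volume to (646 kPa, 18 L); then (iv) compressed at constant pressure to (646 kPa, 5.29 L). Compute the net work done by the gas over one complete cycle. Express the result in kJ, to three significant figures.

W_net ≈ -5.05 kJ

Constant-volume legs do no work.
W(ii) = (249)(18 − 5.29) = 3165 J; W(iv) = (646)(5.29 − 18) = -8211 J.
W_net = 3165 − 8211 = -5046 J (the counter-clockwise enclosed area).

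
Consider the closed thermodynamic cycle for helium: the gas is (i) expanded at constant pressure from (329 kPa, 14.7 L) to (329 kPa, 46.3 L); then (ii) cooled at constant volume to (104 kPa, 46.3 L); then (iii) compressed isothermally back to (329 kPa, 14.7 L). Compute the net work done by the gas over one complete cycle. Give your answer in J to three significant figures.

Leg (i): W = PΔV = (329)(46.3 − 14.7) = 10396 J.
Leg (ii): W = 0.
Leg (iii): W = PᵢVᵢ ln(V_f/Vᵢ) = (4815) ln(14.7/46.3) = -5524 J.
W_net = 10396 − 5524 = 4872 J.

W_net ≈ 4870 J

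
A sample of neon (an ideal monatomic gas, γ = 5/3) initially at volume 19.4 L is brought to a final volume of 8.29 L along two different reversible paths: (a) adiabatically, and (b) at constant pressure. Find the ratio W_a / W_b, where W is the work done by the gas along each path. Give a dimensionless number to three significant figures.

Path (a) adiabatic: W = P₁V₁(1 − (V₁/V₂)^(γ−1))/(γ−1) → W_a/(P₁V₁) = -1.144.
Path (b) isobaric: W = P₁(V₂ − V₁) → W_b/(P₁V₁) = -0.5727.
W_a / W_b = -1.144 / -0.5727 = 1.998.

W_a / W_b ≈ 2.00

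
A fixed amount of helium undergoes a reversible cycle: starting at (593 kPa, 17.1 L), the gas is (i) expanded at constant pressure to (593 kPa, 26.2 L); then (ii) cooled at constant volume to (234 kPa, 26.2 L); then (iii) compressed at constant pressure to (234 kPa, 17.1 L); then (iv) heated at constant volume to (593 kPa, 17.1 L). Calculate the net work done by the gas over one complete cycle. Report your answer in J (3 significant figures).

Constant-volume legs do no work.
W(i) = (593)(26.2 − 17.1) = 5396 J; W(iii) = (234)(17.1 − 26.2) = -2129 J.
W_net = 5396 − 2129 = 3267 J (the clockwise enclosed area).

W_net ≈ 3270 J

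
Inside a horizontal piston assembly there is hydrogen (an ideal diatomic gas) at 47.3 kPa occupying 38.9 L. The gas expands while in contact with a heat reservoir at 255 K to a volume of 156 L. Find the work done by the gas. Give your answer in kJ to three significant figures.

Isothermal: W = nRT ln(V₂/V₁) = P₁V₁ ln(V₂/V₁).
P₁V₁ = (47.3 kPa)(38.9 L) = 1840 J.
W = 1840 × ln(156/38.9) = 1840 × 1.389
W_by_gas = 2555 J.

W ≈ 2.56 kJ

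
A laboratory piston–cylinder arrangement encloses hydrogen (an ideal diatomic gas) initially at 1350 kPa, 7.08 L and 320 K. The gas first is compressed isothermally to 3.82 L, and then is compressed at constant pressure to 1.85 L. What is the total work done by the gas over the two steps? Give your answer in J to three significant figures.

Step 1 (isothermal): W = P₁V₁ ln(V₂/V₁) = (9558) ln(3.82/7.08) = -5898 J.
After step 1: P = 2502 kPa, V = 3.82 L, T = 320 K.
Step 2 (isobaric): W = PΔV = (2502 kPa)(1.85 − 3.82 L) = -4929 J.
W_total = -5898 − 4929 = -10827 J.

W_total ≈ -10800 J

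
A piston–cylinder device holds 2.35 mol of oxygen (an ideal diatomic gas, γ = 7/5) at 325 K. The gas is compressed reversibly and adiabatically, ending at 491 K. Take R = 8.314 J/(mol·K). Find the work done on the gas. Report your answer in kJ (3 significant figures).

W ≈ 8.11 kJ

Adiabatic ⇒ Q = 0, so W_by = −ΔU = nCᵥ(T₁ − T₂).
Cᵥ = 5R/2 = 20.79 J/(mol·K).
W = (2.35)(20.79)(325 − 491) = -8108 J.
Work on gas = −W_by = 8108 J.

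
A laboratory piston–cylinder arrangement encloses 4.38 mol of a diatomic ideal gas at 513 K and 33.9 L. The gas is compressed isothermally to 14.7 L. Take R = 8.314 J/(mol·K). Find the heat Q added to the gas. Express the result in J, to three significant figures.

Isothermal ⇒ ΔU = 0, so Q = W = nRT ln(V₂/V₁).
Q = (4.38)(8.314)(513) ln(14.7/33.9) = 18681 × -0.8356 = -15609 J.

Q ≈ -15600 J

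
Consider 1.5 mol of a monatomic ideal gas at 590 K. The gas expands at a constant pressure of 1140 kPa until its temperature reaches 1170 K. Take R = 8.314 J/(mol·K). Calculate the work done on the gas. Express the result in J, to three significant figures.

W ≈ -7230 J

Isobaric: W = P ΔV = nR ΔT.
W = (1.5)(8.314)(1170 − 590) = 7233 J.
Work on gas = −W_by = -7233 J.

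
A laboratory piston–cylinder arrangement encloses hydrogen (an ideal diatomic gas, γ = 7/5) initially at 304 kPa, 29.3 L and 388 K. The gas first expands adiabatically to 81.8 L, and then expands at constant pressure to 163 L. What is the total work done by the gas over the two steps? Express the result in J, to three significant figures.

Step 1 (adiabatic): W = (P₁V₁ − P₂V₂)/(γ−1) = (8907 − 5907)/0.4 = 7500 J.
After step 1: P = 72.22 kPa, V = 81.8 L, T = 257.3 K.
Step 2 (isobaric): W = PΔV = (72.22 kPa)(163 − 81.8 L) = 5864 J.
W_total = 7500 + 5864 = 13364 J.

W_total ≈ 13400 J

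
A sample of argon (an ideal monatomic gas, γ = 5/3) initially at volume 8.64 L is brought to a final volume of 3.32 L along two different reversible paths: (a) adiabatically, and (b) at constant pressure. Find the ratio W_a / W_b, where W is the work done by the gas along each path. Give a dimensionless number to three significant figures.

Path (a) adiabatic: W = P₁V₁(1 − (V₁/V₂)^(γ−1))/(γ−1) → W_a/(P₁V₁) = -1.338.
Path (b) isobaric: W = P₁(V₂ − V₁) → W_b/(P₁V₁) = -0.6157.
W_a / W_b = -1.338 / -0.6157 = 2.173.

W_a / W_b ≈ 2.17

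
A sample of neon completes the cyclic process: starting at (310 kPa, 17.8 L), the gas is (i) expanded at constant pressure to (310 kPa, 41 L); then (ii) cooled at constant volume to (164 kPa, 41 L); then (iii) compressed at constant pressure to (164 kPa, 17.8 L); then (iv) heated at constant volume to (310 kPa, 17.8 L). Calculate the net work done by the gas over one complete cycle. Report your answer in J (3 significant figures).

Constant-volume legs do no work.
W(i) = (310)(41 − 17.8) = 7192 J; W(iii) = (164)(17.8 − 41) = -3805 J.
W_net = 7192 − 3805 = 3387 J (the clockwise enclosed area).

W_net ≈ 3390 J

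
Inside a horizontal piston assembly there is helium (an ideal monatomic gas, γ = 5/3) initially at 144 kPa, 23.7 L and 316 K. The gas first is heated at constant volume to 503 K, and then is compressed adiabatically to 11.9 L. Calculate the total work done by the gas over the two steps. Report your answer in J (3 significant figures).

Step 1 (isochoric): W = 0 (constant volume).
After step 1: P = 229.2 kPa (V unchanged).
Step 2 (adiabatic): W = (P₁V₁ − P₂V₂)/(γ−1) = (5432 − 8599)/0.667 = -4750 J.
W_total = 0 − 4750 = -4750 J.

W_total ≈ -4750 J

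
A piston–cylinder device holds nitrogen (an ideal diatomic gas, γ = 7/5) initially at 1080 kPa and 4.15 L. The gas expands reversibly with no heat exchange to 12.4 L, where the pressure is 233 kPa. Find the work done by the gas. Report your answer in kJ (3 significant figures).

Adiabatic: W = (P₁V₁ − P₂V₂)/(γ − 1) with γ = 7/5.
P₁V₁ = 4482 J, P₂V₂ = 2889 J.
W = (4482 − 2889) / 0.4 = 3982 J.

W ≈ 3.98 kJ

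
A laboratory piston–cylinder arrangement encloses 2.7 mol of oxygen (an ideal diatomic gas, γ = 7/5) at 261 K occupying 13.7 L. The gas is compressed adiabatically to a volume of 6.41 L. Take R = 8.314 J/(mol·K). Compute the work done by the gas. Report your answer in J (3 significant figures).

W ≈ -5200 J

Adiabatic: TV^(γ−1) = const with γ = 7/5.
T₂ = T₁ (V₁/V₂)^(γ−1) = 261 × (13.7/6.41)^0.4 = 261 × 1.355 = 353.7 K.
W_by = nCᵥ(T₁ − T₂) = (2.7)(20.79)(261 − 353.7) = -5200 J.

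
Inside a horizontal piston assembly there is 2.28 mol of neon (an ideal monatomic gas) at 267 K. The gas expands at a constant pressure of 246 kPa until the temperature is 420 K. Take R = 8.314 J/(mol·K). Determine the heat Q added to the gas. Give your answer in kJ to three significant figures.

Isobaric: W = nRΔT = (2.28)(8.314)(153) = 2900 J.
ΔU = nCᵥΔT with Cᵥ = 3R/2: ΔU = (2.28)(12.47)(153) = 4350 J.
Q = ΔU + W = 4350 + 2900 = 7251 J.

Q ≈ 7.25 kJ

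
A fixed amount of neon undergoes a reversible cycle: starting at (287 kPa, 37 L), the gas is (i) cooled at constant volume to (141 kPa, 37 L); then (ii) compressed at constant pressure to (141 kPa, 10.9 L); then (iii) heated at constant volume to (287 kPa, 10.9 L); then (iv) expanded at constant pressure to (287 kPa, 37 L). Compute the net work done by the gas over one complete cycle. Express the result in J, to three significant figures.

Constant-volume legs do no work.
W(ii) = (141)(10.9 − 37) = -3680 J; W(iv) = (287)(37 − 10.9) = 7491 J.
W_net = -3680 + 7491 = 3811 J (the clockwise enclosed area).

W_net ≈ 3810 J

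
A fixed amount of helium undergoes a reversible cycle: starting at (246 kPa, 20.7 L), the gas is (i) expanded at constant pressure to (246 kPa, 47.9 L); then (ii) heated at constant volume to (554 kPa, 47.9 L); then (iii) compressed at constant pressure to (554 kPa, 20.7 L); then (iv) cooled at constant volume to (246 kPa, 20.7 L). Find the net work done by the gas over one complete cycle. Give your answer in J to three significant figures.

W_net ≈ -8380 J

Constant-volume legs do no work.
W(i) = (246)(47.9 − 20.7) = 6691 J; W(iii) = (554)(20.7 − 47.9) = -15069 J.
W_net = 6691 − 15069 = -8378 J (the counter-clockwise enclosed area).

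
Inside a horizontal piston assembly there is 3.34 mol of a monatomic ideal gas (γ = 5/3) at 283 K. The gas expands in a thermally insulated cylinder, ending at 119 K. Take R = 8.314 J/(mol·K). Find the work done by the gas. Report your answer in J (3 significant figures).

Adiabatic ⇒ Q = 0, so W_by = −ΔU = nCᵥ(T₁ − T₂).
Cᵥ = 3R/2 = 12.47 J/(mol·K).
W = (3.34)(12.47)(283 − 119) = 6831 J.

W ≈ 6830 J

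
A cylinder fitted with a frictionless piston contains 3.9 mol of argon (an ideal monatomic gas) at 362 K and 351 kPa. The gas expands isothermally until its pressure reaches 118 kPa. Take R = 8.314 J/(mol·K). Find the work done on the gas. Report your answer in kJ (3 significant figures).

W ≈ -12.8 kJ

Isothermal process: W = nRT ln(V₂/V₁) = nRT ln(P₁/P₂).
W = (3.9)(8.314)(362) × ln(351/118)
  = 11738 × ln(2.975) = 11738 × 1.09
W_by_gas = 12795 J; work on gas = −W_by = -12795 J.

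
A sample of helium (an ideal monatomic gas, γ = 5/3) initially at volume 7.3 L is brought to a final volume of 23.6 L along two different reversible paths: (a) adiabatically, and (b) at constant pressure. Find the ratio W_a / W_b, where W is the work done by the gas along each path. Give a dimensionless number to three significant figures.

Path (a) adiabatic: W = P₁V₁(1 − (V₁/V₂)^(γ−1))/(γ−1) → W_a/(P₁V₁) = 0.8139.
Path (b) isobaric: W = P₁(V₂ − V₁) → W_b/(P₁V₁) = 2.233.
W_a / W_b = 0.8139 / 2.233 = 0.3645.

W_a / W_b ≈ 0.365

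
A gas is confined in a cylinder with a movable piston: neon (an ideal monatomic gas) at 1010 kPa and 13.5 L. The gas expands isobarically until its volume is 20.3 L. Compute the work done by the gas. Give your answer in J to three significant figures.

W ≈ 6870 J

Isobaric: W = P ΔV.
W = (1010 kPa)(20.3 − 13.5 L) = (1010)(6.8) = 6868 J.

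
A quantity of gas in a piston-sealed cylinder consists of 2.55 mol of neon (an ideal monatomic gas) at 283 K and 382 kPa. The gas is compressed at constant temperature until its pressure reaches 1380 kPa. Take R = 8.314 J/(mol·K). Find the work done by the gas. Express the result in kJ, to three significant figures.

W ≈ -7.71 kJ

Isothermal process: W = nRT ln(V₂/V₁) = nRT ln(P₁/P₂).
W = (2.55)(8.314)(283) × ln(382/1380)
  = 6000 × ln(0.2768) = 6000 × -1.284
W_by_gas = -7706 J.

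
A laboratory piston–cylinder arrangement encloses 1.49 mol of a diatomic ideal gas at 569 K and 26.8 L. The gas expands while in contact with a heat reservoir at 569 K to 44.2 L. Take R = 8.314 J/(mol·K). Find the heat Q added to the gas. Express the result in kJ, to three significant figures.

Isothermal ⇒ ΔU = 0, so Q = W = nRT ln(V₂/V₁).
Q = (1.49)(8.314)(569) ln(44.2/26.8) = 7049 × 0.5003 = 3527 J.

Q ≈ 3.53 kJ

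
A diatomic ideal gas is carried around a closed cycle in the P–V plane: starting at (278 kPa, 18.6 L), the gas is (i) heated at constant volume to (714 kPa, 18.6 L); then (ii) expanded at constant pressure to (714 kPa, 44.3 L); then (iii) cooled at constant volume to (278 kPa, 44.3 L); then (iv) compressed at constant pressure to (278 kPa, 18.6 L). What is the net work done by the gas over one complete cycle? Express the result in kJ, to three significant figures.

W_net ≈ 11.2 kJ

Constant-volume legs do no work.
W(ii) = (714)(44.3 − 18.6) = 18350 J; W(iv) = (278)(18.6 − 44.3) = -7145 J.
W_net = 18350 − 7145 = 11205 J (the clockwise enclosed area).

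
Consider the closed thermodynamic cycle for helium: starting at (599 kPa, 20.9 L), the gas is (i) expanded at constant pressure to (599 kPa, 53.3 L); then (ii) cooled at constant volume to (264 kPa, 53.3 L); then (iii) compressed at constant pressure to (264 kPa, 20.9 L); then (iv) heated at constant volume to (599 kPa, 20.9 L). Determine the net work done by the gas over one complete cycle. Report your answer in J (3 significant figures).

Constant-volume legs do no work.
W(i) = (599)(53.3 − 20.9) = 19408 J; W(iii) = (264)(20.9 − 53.3) = -8554 J.
W_net = 19408 − 8554 = 10854 J (the clockwise enclosed area).

W_net ≈ 10900 J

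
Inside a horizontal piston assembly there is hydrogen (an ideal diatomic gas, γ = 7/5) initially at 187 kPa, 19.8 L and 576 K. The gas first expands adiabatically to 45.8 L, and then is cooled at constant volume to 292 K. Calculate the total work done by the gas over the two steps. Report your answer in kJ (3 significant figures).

W_total ≈ 2.64 kJ

Step 1 (adiabatic): W = (P₁V₁ − P₂V₂)/(γ−1) = (3703 − 2647)/0.4 = 2638 J.
Step 2 (isochoric): W = 0 (constant volume).
W_total = 2638 + 0 = 2638 J.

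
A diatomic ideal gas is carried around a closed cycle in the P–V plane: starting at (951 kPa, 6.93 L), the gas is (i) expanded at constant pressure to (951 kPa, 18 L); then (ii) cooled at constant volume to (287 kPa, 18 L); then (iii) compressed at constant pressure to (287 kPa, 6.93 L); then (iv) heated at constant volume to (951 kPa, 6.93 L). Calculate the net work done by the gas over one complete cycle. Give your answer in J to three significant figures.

Constant-volume legs do no work.
W(i) = (951)(18 − 6.93) = 10528 J; W(iii) = (287)(6.93 − 18) = -3177 J.
W_net = 10528 − 3177 = 7350 J (the clockwise enclosed area).

W_net ≈ 7350 J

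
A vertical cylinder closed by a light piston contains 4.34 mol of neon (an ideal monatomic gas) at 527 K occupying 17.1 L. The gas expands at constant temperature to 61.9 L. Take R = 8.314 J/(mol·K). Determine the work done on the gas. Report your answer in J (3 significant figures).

W ≈ -24500 J

Isothermal: W = nRT ln(V₂/V₁).
W = (4.34)(8.314)(527) × ln(61.9/17.1)
  = 19016 × 1.286
W_by_gas = 24462 J; work on gas = −W_by = -24462 J.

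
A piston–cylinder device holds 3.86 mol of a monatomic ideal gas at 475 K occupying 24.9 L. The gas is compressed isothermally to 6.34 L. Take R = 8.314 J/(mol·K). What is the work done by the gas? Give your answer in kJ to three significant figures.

W ≈ -20.9 kJ

Isothermal: W = nRT ln(V₂/V₁).
W = (3.86)(8.314)(475) × ln(6.34/24.9)
  = 15244 × -1.368
W_by_gas = -20853 J.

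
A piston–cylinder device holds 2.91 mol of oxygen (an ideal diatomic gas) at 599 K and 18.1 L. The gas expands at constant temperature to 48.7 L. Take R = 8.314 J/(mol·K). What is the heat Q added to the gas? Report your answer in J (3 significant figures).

Isothermal ⇒ ΔU = 0, so Q = W = nRT ln(V₂/V₁).
Q = (2.91)(8.314)(599) ln(48.7/18.1) = 14492 × 0.9898 = 14344 J.

Q ≈ 14300 J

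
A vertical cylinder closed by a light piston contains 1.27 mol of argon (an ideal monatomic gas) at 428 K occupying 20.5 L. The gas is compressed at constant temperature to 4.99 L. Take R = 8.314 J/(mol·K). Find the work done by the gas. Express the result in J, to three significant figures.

Isothermal: W = nRT ln(V₂/V₁).
W = (1.27)(8.314)(428) × ln(4.99/20.5)
  = 4519 × -1.413
W_by_gas = -6386 J.

W ≈ -6390 J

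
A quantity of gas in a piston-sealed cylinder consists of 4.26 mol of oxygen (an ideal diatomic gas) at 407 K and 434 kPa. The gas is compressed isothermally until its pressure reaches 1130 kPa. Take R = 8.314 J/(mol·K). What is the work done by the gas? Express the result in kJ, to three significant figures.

W ≈ -13.8 kJ

Isothermal process: W = nRT ln(V₂/V₁) = nRT ln(P₁/P₂).
W = (4.26)(8.314)(407) × ln(434/1130)
  = 14415 × ln(0.3841) = 14415 × -0.9569
W_by_gas = -13794 J.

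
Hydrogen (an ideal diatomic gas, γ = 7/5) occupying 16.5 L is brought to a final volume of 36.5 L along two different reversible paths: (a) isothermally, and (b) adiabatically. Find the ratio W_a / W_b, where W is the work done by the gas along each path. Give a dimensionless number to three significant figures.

W_a / W_b ≈ 1.17

Path (a) isothermal: W = P₁V₁ ln(V₂/V₁) → W_a/(P₁V₁) = 0.794.
Path (b) adiabatic: W = P₁V₁(1 − (V₁/V₂)^(γ−1))/(γ−1) → W_b/(P₁V₁) = 0.6802.
W_a / W_b = 0.794 / 0.6802 = 1.167.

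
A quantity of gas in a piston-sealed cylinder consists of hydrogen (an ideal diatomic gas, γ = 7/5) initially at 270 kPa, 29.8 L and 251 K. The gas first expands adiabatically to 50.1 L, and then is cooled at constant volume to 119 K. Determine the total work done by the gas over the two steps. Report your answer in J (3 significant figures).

Step 1 (adiabatic): W = (P₁V₁ − P₂V₂)/(γ−1) = (8046 − 6536)/0.4 = 3774 J.
Step 2 (isochoric): W = 0 (constant volume).
W_total = 3774 + 0 = 3774 J.

W_total ≈ 3770 J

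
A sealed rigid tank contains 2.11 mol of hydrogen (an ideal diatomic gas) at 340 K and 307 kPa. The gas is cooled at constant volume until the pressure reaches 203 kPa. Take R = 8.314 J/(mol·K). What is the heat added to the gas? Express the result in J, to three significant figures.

Q ≈ -5050 J

Constant volume ⇒ W = 0, so Q = ΔU = nCᵥΔT with Cᵥ = 5R/2 = 20.79 J/(mol·K).
At constant V, T₂/T₁ = P₂/P₁ ⇒ ΔT = T₁(P₂/P₁ − 1) = 340·(203/307 − 1) = -115.2 K.
ΔU = (2.11)(20.79)(-115.2) = -5051 J.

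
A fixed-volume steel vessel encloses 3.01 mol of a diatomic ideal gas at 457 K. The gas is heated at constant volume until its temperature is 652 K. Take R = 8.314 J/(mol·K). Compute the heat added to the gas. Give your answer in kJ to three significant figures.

Constant volume ⇒ W = 0, so Q = ΔU = nCᵥΔT with Cᵥ = 5R/2 = 20.79 J/(mol·K).
ΔU = (3.01)(20.79)(652 − 457) = 12200 J.

Q ≈ 12.2 kJ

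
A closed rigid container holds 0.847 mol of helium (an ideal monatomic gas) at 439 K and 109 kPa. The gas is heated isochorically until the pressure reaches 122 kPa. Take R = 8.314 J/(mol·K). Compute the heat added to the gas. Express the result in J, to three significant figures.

Q ≈ 553 J

Constant volume ⇒ W = 0, so Q = ΔU = nCᵥΔT with Cᵥ = 3R/2 = 12.47 J/(mol·K).
At constant V, T₂/T₁ = P₂/P₁ ⇒ ΔT = T₁(P₂/P₁ − 1) = 439·(122/109 − 1) = 52.36 K.
ΔU = (0.847)(12.47)(52.36) = 553.1 J.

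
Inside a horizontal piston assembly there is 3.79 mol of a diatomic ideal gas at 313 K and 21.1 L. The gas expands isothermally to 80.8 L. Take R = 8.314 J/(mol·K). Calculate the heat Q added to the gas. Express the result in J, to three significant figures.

Q ≈ 13200 J

Isothermal ⇒ ΔU = 0, so Q = W = nRT ln(V₂/V₁).
Q = (3.79)(8.314)(313) ln(80.8/21.1) = 9863 × 1.343 = 13243 J.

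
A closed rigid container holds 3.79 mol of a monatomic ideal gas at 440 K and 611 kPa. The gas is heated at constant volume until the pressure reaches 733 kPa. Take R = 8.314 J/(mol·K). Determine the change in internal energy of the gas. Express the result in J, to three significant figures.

Constant volume ⇒ W = 0, so Q = ΔU = nCᵥΔT with Cᵥ = 3R/2 = 12.47 J/(mol·K).
At constant V, T₂/T₁ = P₂/P₁ ⇒ ΔT = T₁(P₂/P₁ − 1) = 440·(733/611 − 1) = 87.86 K.
ΔU = (3.79)(12.47)(87.86) = 4153 J.

ΔU ≈ 4150 J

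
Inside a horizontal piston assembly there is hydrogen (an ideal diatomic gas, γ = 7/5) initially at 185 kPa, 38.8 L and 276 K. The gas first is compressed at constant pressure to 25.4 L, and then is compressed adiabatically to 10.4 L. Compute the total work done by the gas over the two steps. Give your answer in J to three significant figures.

Step 1 (isobaric): W = PΔV = (185 kPa)(25.4 − 38.8 L) = -2479 J.
After step 1: P = 185 kPa, V = 25.4 L, T = 180.7 K.
Step 2 (adiabatic): W = (P₁V₁ − P₂V₂)/(γ−1) = (4699 − 6716)/0.4 = -5043 J.
W_total = -2479 − 5043 = -7522 J.

W_total ≈ -7520 J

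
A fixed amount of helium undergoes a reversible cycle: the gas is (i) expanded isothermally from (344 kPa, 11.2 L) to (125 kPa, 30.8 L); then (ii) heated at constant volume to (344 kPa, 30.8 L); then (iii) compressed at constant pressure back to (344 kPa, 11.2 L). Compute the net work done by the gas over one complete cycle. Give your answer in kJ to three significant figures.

Leg (i): W = PᵢVᵢ ln(V_f/Vᵢ) = (3853) ln(30.8/11.2) = 3897 J.
Leg (ii): W = 0.
Leg (iii): W = PΔV = (344)(11.2 − 30.8) = -6742 J.
W_net = 3897 − 6742 = -2845 J.

W_net ≈ -2.84 kJ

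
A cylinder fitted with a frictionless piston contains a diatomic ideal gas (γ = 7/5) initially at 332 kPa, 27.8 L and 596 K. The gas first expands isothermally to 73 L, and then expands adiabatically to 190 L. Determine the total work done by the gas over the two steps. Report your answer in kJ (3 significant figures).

Step 1 (isothermal): W = P₁V₁ ln(V₂/V₁) = (9230) ln(73/27.8) = 8910 J.
After step 1: P = 126.4 kPa, V = 73 L, T = 596 K.
Step 2 (adiabatic): W = (P₁V₁ − P₂V₂)/(γ−1) = (9230 − 6295)/0.4 = 7336 J.
W_total = 8910 + 7336 = 16246 J.

W_total ≈ 16.2 kJ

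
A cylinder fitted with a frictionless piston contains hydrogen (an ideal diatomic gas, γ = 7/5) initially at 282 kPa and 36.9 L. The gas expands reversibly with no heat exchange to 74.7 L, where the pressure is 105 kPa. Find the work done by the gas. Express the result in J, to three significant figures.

Adiabatic: W = (P₁V₁ − P₂V₂)/(γ − 1) with γ = 7/5.
P₁V₁ = 10406 J, P₂V₂ = 7844 J.
W = (10406 − 7844) / 0.4 = 6406 J.

W ≈ 6410 J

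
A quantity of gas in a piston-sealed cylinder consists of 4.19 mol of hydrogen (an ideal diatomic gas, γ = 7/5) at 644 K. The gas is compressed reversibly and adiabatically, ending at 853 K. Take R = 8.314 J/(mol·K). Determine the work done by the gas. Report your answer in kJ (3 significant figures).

W ≈ -18.2 kJ

Adiabatic ⇒ Q = 0, so W_by = −ΔU = nCᵥ(T₁ − T₂).
Cᵥ = 5R/2 = 20.79 J/(mol·K).
W = (4.19)(20.79)(644 − 853) = -18202 J.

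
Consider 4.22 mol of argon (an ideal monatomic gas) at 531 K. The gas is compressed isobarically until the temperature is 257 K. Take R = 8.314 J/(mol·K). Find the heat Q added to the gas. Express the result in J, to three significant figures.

Isobaric: W = nRΔT = (4.22)(8.314)(-274) = -9613 J.
ΔU = nCᵥΔT with Cᵥ = 3R/2: ΔU = (4.22)(12.47)(-274) = -14420 J.
Q = ΔU + W = -14420 − 9613 = -24033 J.

Q ≈ -24000 J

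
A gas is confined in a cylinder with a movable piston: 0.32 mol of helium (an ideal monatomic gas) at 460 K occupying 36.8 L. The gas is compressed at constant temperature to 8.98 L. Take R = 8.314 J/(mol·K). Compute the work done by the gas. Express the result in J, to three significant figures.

W ≈ -1730 J

Isothermal: W = nRT ln(V₂/V₁).
W = (0.32)(8.314)(460) × ln(8.98/36.8)
  = 1224 × -1.41
W_by_gas = -1726 J.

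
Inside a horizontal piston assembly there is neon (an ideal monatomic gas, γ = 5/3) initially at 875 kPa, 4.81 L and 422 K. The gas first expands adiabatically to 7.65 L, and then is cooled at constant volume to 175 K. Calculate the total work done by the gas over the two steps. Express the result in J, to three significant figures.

Step 1 (adiabatic): W = (P₁V₁ − P₂V₂)/(γ−1) = (4209 − 3089)/0.667 = 1680 J.
Step 2 (isochoric): W = 0 (constant volume).
W_total = 1680 + 0 = 1680 J.

W_total ≈ 1680 J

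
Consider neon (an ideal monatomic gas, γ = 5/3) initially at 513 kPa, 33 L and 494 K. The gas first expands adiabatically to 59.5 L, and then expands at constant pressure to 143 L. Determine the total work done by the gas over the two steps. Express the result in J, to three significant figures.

W_total ≈ 24300 J

Step 1 (adiabatic): W = (P₁V₁ − P₂V₂)/(γ−1) = (16929 − 11428)/0.667 = 8252 J.
After step 1: P = 192.1 kPa, V = 59.5 L, T = 333.5 K.
Step 2 (isobaric): W = PΔV = (192.1 kPa)(143 − 59.5 L) = 16037 J.
W_total = 8252 + 16037 = 24289 J.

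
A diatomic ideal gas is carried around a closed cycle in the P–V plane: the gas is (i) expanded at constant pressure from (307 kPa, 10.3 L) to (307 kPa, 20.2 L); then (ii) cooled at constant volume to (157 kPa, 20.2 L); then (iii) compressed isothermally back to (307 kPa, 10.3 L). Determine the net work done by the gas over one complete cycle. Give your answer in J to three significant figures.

Leg (i): W = PΔV = (307)(20.2 − 10.3) = 3039 J.
Leg (ii): W = 0.
Leg (iii): W = PᵢVᵢ ln(V_f/Vᵢ) = (3171) ln(10.3/20.2) = -2136 J.
W_net = 3039 − 2136 = 903.2 J.

W_net ≈ 903 J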